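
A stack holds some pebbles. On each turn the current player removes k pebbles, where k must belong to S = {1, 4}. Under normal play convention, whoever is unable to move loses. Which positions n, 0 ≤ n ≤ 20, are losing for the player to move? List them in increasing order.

0, 2, 5, 7, 10, 12, 15, 17, 20

n :  0  1  2  3  4  5  6  7  8  9 10 11 12 13 14 15 16 17 18 19 20
G :  0  1  0  1  2  0  1  0  1  2  0  1  0  1  2  0  1  0  1  2  0
P-positions are exactly the n with G(n) = 0.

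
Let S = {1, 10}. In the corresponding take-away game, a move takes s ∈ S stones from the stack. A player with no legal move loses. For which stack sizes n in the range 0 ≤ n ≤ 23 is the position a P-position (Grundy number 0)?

G(0) = 0
G(1) = mex{0} = 1
G(2) = mex{1} = 0
G(3) = mex{0} = 1
G(4) = mex{1} = 0
G(5) = mex{0} = 1
G(6) = mex{1} = 0
G(7) = mex{0} = 1
G(8) = mex{1} = 0
G(9) = mex{0} = 1
G(10) = mex{1,0} = 2
G(11) = mex{2,1} = 0
G(12) = mex{0,0} = 1
G(13) = mex{1,1} = 0
G(14) = mex{0,0} = 1
G(15) = mex{1,1} = 0
G(16) = mex{0,0} = 1
G(17) = mex{1,1} = 0
G(18) = mex{0,0} = 1
G(19) = mex{1,1} = 0
G(20) = mex{0,2} = 1
G(21) = mex{1,0} = 2
G(22) = mex{2,1} = 0
G(23) = mex{0,0} = 1
P-positions are exactly the n with G(n) = 0.

0, 2, 4, 6, 8, 11, 13, 15, 17, 19, 22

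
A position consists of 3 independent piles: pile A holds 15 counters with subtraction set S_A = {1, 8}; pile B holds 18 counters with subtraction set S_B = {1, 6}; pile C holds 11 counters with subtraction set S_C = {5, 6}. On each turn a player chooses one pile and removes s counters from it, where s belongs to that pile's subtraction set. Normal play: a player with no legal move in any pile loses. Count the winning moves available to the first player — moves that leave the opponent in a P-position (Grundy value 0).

Pile A, S = {1, 8}:
G(0) = 0
G(1) = mex{0} = 1
G(2) = mex{1} = 0
G(3) = mex{0} = 1
G(4) = mex{1} = 0
G(5) = mex{0} = 1
G(6) = mex{1} = 0
G(7) = mex{0} = 1
G(8) = mex{1,0} = 2
G(9) = mex{2,1} = 0
G(10) = mex{0,0} = 1
G(11) = mex{1,1} = 0
G(12) = mex{0,0} = 1
G(13) = mex{1,1} = 0
G(14) = mex{0,0} = 1
G(15) = mex{1,1} = 0
G_A(15) = 0.
Pile B, S = {1, 6}:
G(0) = 0
G(1) = mex{0} = 1
G(2) = mex{1} = 0
G(3) = mex{0} = 1
G(4) = mex{1} = 0
G(5) = mex{0} = 1
G(6) = mex{1,0} = 2
G(7) = mex{2,1} = 0
G(8) = mex{0,0} = 1
G(9) = mex{1,1} = 0
G(10) = mex{0,0} = 1
G(11) = mex{1,1} = 0
G(12) = mex{0,2} = 1
G(13) = mex{1,0} = 2
G(14) = mex{2,1} = 0
G(15) = mex{0,0} = 1
G(16) = mex{1,1} = 0
G(17) = mex{0,0} = 1
G(18) = mex{1,1} = 0
G_B(18) = 0.
Pile C, S = {5, 6}:
n :  0  1  2  3  4  5  6  7  8  9 10 11
G :  0  0  0  0  0  1  1  1  1  1  2  0
G_C(11) = 0.
Combined Grundy value = 0 ⊕ 0 ⊕ 0 = 0.
A winning move leaves total XOR = 0, i.e. changes one component's Grundy value g to g ⊕ X where X is the current total.
Pile A: target g' = 0⊕0 = 0, but every legal move changes the Grundy value (mex property), so 0 moves.
Pile B: target g' = 0⊕0 = 0, but every legal move changes the Grundy value (mex property), so 0 moves.
Pile C: target g' = 0⊕0 = 0, but every legal move changes the Grundy value (mex property), so 0 moves.

0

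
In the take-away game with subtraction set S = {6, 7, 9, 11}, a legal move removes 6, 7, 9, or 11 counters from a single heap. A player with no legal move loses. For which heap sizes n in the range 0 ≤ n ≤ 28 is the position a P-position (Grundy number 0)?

0, 1, 2, 3, 4, 5, 17, 18, 19, 20, 21, 22

G(0) = 0
G(1) = mex{} = 0
G(2) = mex{} = 0
G(3) = mex{} = 0
G(4) = mex{} = 0
G(5) = mex{} = 0
G(6) = mex{0} = 1
G(7) = mex{0,0} = 1
G(8) = mex{0,0} = 1
G(9) = mex{0,0,0} = 1
G(10) = mex{0,0,0} = 1
G(11) = mex{0,0,0,0} = 1
G(12) = mex{1,0,0,0} = 2
G(13) = mex{1,1,0,0} = 2
G(14) = mex{1,1,0,0} = 2
G(15) = mex{1,1,1,0} = 2
G(16) = mex{1,1,1,0} = 2
G(17) = mex{1,1,1,1} = 0
G(18) = mex{2,1,1,1} = 0
G(19) = mex{2,2,1,1} = 0
G(20) = mex{2,2,1,1} = 0
G(21) = mex{2,2,2,1} = 0
G(22) = mex{2,2,2,1} = 0
G(23) = mex{0,2,2,2} = 1
G(24) = mex{0,0,2,2} = 1
G(25) = mex{0,0,2,2} = 1
G(26) = mex{0,0,0,2} = 1
G(27) = mex{0,0,0,2} = 1
G(28) = mex{0,0,0,0} = 1
P-positions are exactly the n with G(n) = 0.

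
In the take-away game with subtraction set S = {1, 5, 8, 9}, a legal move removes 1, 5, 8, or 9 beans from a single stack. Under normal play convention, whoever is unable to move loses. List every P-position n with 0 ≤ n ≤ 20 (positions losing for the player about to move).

0, 2, 4, 6, 16, 18, 20

n :  0  1  2  3  4  5  6  7  8  9 10 11 12 13 14 15 16 17 18 19 20
G :  0  1  0  1  0  1  0  1  2  3  2  3  2  3  2  3  0  1  0  1  0
P-positions are exactly the n with G(n) = 0.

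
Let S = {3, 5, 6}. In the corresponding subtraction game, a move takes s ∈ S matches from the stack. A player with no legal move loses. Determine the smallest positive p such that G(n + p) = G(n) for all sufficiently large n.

n :  0  1  2  3  4  5  6  7  8  9 10 11 12 13 14 15 16 17 18 19
G :  0  0  0  1  1  1  2  2  2  0  0  0  1  1  1  2  2  2  0  0
G(n+9) = G(n) holds for n = 0,…,5 (a full window of length max(S) = 6), so the sequence is purely periodic with period 9.

9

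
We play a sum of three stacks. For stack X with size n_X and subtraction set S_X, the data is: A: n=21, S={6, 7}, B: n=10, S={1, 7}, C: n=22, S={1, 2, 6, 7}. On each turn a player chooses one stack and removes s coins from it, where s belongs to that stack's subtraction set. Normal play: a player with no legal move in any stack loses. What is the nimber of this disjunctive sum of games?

2

Stack A, S = {6, 7}:
G(0) = 0
G(1) = mex{} = 0
G(2) = mex{} = 0
G(3) = mex{} = 0
G(4) = mex{} = 0
G(5) = mex{} = 0
G(6) = mex{0} = 1
G(7) = mex{0,0} = 1
G(8) = mex{0,0} = 1
G(9) = mex{0,0} = 1
G(10) = mex{0,0} = 1
G(11) = mex{0,0} = 1
G(12) = mex{1,0} = 2
G(13) = mex{1,1} = 0
G(14) = mex{1,1} = 0
G(15) = mex{1,1} = 0
G(16) = mex{1,1} = 0
G(17) = mex{1,1} = 0
G(18) = mex{2,1} = 0
G(19) = mex{0,2} = 1
G(20) = mex{0,0} = 1
G(21) = mex{0,0} = 1
G_A(21) = 1.
Stack B, S = {1, 7}:
n :  0  1  2  3  4  5  6  7  8  9 10
G :  0  1  0  1  0  1  0  1  0  1  0
G_B(10) = 0.
Stack C, S = {1, 2, 6, 7}:
G(0) = 0
G(1) = mex{0} = 1
G(2) = mex{1,0} = 2
G(3) = mex{2,1} = 0
G(4) = mex{0,2} = 1
G(5) = mex{1,0} = 2
G(6) = mex{2,1,0} = 3
G(7) = mex{3,2,1,0} = 4
G(8) = mex{4,3,2,1} = 0
G(9) = mex{0,4,0,2} = 1
G(10) = mex{1,0,1,0} = 2
G(11) = mex{2,1,2,1} = 0
G(12) = mex{0,2,3,2} = 1
G(13) = mex{1,0,4,3} = 2
G(14) = mex{2,1,0,4} = 3
G(15) = mex{3,2,1,0} = 4
G(16) = mex{4,3,2,1} = 0
G(17) = mex{0,4,0,2} = 1
G(18) = mex{1,0,1,0} = 2
G(19) = mex{2,1,2,1} = 0
G(20) = mex{0,2,3,2} = 1
G(21) = mex{1,0,4,3} = 2
G(22) = mex{2,1,0,4} = 3
G_C(22) = 3.
Combined Grundy value = 1 ⊕ 0 ⊕ 3 = 2.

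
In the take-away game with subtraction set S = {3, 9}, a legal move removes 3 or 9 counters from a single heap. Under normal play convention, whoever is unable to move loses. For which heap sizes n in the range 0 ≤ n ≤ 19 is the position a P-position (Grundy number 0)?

0, 1, 2, 6, 7, 8, 12, 13, 14, 18, 19

G(0) = 0
G(1) = mex{} = 0
G(2) = mex{} = 0
G(3) = mex{0} = 1
G(4) = mex{0} = 1
G(5) = mex{0} = 1
G(6) = mex{1} = 0
G(7) = mex{1} = 0
G(8) = mex{1} = 0
G(9) = mex{0,0} = 1
G(10) = mex{0,0} = 1
G(11) = mex{0,0} = 1
G(12) = mex{1,1} = 0
G(13) = mex{1,1} = 0
G(14) = mex{1,1} = 0
G(15) = mex{0,0} = 1
G(16) = mex{0,0} = 1
G(17) = mex{0,0} = 1
G(18) = mex{1,1} = 0
G(19) = mex{1,1} = 0
P-positions are exactly the n with G(n) = 0.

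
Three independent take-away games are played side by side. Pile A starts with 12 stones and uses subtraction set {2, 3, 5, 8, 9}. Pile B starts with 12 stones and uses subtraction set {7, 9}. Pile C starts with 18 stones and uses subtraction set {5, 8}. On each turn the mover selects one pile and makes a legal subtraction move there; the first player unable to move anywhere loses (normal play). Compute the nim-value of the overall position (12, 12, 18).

Pile A, S = {2, 3, 5, 8, 9}:
G(0) = 0
G(1) = mex{} = 0
G(2) = mex{0} = 1
G(3) = mex{0,0} = 1
G(4) = mex{1,0} = 2
G(5) = mex{1,1,0} = 2
G(6) = mex{2,1,0} = 3
G(7) = mex{2,2,1} = 0
G(8) = mex{3,2,1,0} = 4
G(9) = mex{0,3,2,0,0} = 1
G(10) = mex{4,0,2,1,0} = 3
G(11) = mex{1,4,3,1,1} = 0
G(12) = mex{3,1,0,2,1} = 4
G_A(12) = 4.
Pile B, S = {7, 9}:
n :  0  1  2  3  4  5  6  7  8  9 10 11 12
G :  0  0  0  0  0  0  0  1  1  1  1  1  1
G_B(12) = 1.
Pile C, S = {5, 8}:
n :  0  1  2  3  4  5  6  7  8  9 10 11 12 13 14 15 16 17 18
G :  0  0  0  0  0  1  1  1  1  1  2  2  2  0  0  0  0  0  1
G_C(18) = 1.
Combined Grundy value = 4 ⊕ 1 ⊕ 1 = 4.

4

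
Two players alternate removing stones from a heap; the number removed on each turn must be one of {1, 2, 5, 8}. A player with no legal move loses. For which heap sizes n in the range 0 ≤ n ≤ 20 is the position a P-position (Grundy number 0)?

0, 3, 6, 9, 12, 15, 18

G(0) = 0
G(1) = mex{0} = 1
G(2) = mex{1,0} = 2
G(3) = mex{2,1} = 0
G(4) = mex{0,2} = 1
G(5) = mex{1,0,0} = 2
G(6) = mex{2,1,1} = 0
G(7) = mex{0,2,2} = 1
G(8) = mex{1,0,0,0} = 2
G(9) = mex{2,1,1,1} = 0
G(10) = mex{0,2,2,2} = 1
G(11) = mex{1,0,0,0} = 2
G(12) = mex{2,1,1,1} = 0
G(13) = mex{0,2,2,2} = 1
G(14) = mex{1,0,0,0} = 2
G(15) = mex{2,1,1,1} = 0
G(16) = mex{0,2,2,2} = 1
G(17) = mex{1,0,0,0} = 2
G(18) = mex{2,1,1,1} = 0
G(19) = mex{0,2,2,2} = 1
G(20) = mex{1,0,0,0} = 2
P-positions are exactly the n with G(n) = 0.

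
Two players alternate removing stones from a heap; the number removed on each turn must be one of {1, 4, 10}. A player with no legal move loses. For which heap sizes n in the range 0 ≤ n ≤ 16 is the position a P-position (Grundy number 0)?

0, 2, 5, 7, 13, 16

G(0) = 0
G(1) = mex{0} = 1
G(2) = mex{1} = 0
G(3) = mex{0} = 1
G(4) = mex{1,0} = 2
G(5) = mex{2,1} = 0
G(6) = mex{0,0} = 1
G(7) = mex{1,1} = 0
G(8) = mex{0,2} = 1
G(9) = mex{1,0} = 2
G(10) = mex{2,1,0} = 3
G(11) = mex{3,0,1} = 2
G(12) = mex{2,1,0} = 3
G(13) = mex{3,2,1} = 0
G(14) = mex{0,3,2} = 1
G(15) = mex{1,2,0} = 3
G(16) = mex{3,3,1} = 0
P-positions are exactly the n with G(n) = 0.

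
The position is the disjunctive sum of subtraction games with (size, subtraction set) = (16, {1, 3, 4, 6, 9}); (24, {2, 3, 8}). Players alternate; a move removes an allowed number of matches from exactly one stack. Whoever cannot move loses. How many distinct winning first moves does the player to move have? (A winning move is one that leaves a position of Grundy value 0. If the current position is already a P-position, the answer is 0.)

0

Stack A, S = {1, 3, 4, 6, 9}:
n :  0  1  2  3  4  5  6  7  8  9 10 11 12 13 14 15 16
G :  0  1  0  1  2  3  2  0  1  4  3  2  0  1  0  1  2
G_A(16) = 2.
Stack B, S = {2, 3, 8}:
G(0) = 0
G(1) = mex{} = 0
G(2) = mex{0} = 1
G(3) = mex{0,0} = 1
G(4) = mex{1,0} = 2
G(5) = mex{1,1} = 0
G(6) = mex{2,1} = 0
G(7) = mex{0,2} = 1
G(8) = mex{0,0,0} = 1
G(9) = mex{1,0,0} = 2
G(10) = mex{1,1,1} = 0
G(11) = mex{2,1,1} = 0
G(12) = mex{0,2,2} = 1
G(13) = mex{0,0,0} = 1
G(14) = mex{1,0,0} = 2
G(15) = mex{1,1,1} = 0
G(16) = mex{2,1,1} = 0
G(17) = mex{0,2,2} = 1
G(18) = mex{0,0,0} = 1
G(19) = mex{1,0,0} = 2
G(20) = mex{1,1,1} = 0
G(21) = mex{2,1,1} = 0
G(22) = mex{0,2,2} = 1
G(23) = mex{0,0,0} = 1
G(24) = mex{1,0,0} = 2
G_B(24) = 2.
Combined Grundy value = 2 ⊕ 2 = 0.
A winning move leaves total XOR = 0, i.e. changes one component's Grundy value g to g ⊕ X where X is the current total.
Stack A: target g' = 2⊕0 = 2, but every legal move changes the Grundy value (mex property), so 0 moves.
Stack B: target g' = 2⊕0 = 2, but every legal move changes the Grundy value (mex property), so 0 moves.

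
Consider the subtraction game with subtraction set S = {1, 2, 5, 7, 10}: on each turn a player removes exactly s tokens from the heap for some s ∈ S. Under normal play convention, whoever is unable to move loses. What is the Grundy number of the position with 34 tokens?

1

n :  0  1  2  3  4  5  6  7  8  9 10 11 12 13 14 15 16 17 18 19 20 21 22 23 24 25 26 27 28 29 30 31 32 33 34
G :  0  1  2  0  1  2  0  1  2  0  1  2  0  1  2  0  1  2  0  1  2  0  1  2  0  1  2  0  1  2  0  1  2  0  1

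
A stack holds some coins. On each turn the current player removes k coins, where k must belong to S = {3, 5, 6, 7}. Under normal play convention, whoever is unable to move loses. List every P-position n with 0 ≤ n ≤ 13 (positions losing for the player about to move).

n :  0  1  2  3  4  5  6  7  8  9 10 11 12 13
G :  0  0  0  1  1  1  2  2  2  3  0  0  0  1
P-positions are exactly the n with G(n) = 0.

0, 1, 2, 10, 11, 12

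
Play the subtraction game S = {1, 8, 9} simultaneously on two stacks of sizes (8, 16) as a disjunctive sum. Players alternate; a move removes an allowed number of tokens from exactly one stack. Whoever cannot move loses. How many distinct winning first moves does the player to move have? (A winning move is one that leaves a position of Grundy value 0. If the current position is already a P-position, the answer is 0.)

2

All stacks use S = {1, 8, 9}:
G(0) = 0
G(1) = mex{0} = 1
G(2) = mex{1} = 0
G(3) = mex{0} = 1
G(4) = mex{1} = 0
G(5) = mex{0} = 1
G(6) = mex{1} = 0
G(7) = mex{0} = 1
G(8) = mex{1,0} = 2
G(9) = mex{2,1,0} = 3
G(10) = mex{3,0,1} = 2
G(11) = mex{2,1,0} = 3
G(12) = mex{3,0,1} = 2
G(13) = mex{2,1,0} = 3
G(14) = mex{3,0,1} = 2
G(15) = mex{2,1,0} = 3
G(16) = mex{3,2,1} = 0
Stack A: G(8) = 2.
Stack B: G(16) = 0.
Combined Grundy value = 2 ⊕ 0 = 2.
A winning move leaves total XOR = 0, i.e. changes one component's Grundy value g to g ⊕ X where X is the current total.
Stack A: need g' = 2⊕2 = 0. Options: 8−1→G=1, 8−8→G=0. Hits: 1.
Stack B: need g' = 0⊕2 = 2. Options: 16−1→G=3, 16−8→G=2, 16−9→G=1. Hits: 1.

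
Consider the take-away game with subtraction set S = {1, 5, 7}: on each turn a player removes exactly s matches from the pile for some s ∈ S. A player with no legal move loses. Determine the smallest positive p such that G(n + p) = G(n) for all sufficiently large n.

2

G(0) = 0
G(1) = mex{0} = 1
G(2) = mex{1} = 0
G(3) = mex{0} = 1
G(4) = mex{1} = 0
G(5) = mex{0,0} = 1
G(6) = mex{1,1} = 0
G(7) = mex{0,0,0} = 1
G(8) = mex{1,1,1} = 0
G(9) = mex{0,0,0} = 1
G(10) = mex{1,1,1} = 0
G(11) = mex{0,0,0} = 1
G(12) = mex{1,1,1} = 0
G(13) = mex{0,0,0} = 1
G(14) = mex{1,1,1} = 0
G(n+2) = G(n) holds for n = 0,…,6 (a full window of length max(S) = 7), so the sequence is purely periodic with period 2.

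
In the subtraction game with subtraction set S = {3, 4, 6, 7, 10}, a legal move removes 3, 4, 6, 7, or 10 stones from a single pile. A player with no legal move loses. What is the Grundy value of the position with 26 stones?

0

G(0) = 0
G(1) = mex{} = 0
G(2) = mex{} = 0
G(3) = mex{0} = 1
G(4) = mex{0,0} = 1
G(5) = mex{0,0} = 1
G(6) = mex{1,0,0} = 2
G(7) = mex{1,1,0,0} = 2
G(8) = mex{1,1,0,0} = 2
G(9) = mex{2,1,1,0} = 3
G(10) = mex{2,2,1,1,0} = 3
G(11) = mex{2,2,1,1,0} = 3
G(12) = mex{3,2,2,1,0} = 4
G(13) = mex{3,3,2,2,1} = 0
G(14) = mex{3,3,2,2,1} = 0
G(15) = mex{4,3,3,2,1} = 0
G(16) = mex{0,4,3,3,2} = 1
G(17) = mex{0,0,3,3,2} = 1
G(18) = mex{0,0,4,3,2} = 1
G(19) = mex{1,0,0,4,3} = 2
G(20) = mex{1,1,0,0,3} = 2
G(21) = mex{1,1,0,0,3} = 2
G(22) = mex{2,1,1,0,4} = 3
G(23) = mex{2,2,1,1,0} = 3
G(24) = mex{2,2,1,1,0} = 3
G(25) = mex{3,2,2,1,0} = 4
G(26) = mex{3,3,2,2,1} = 0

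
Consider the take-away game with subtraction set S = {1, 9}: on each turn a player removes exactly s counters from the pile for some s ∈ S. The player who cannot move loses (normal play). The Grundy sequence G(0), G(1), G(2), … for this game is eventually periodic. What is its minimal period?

n :  0  1  2  3  4  5  6  7  8  9 10 11 12 13 14
G :  0  1  0  1  0  1  0  1  0  1  0  1  0  1  0
G(n+2) = G(n) holds for n = 0,…,8 (a full window of length max(S) = 9), so the sequence is purely periodic with period 2.

2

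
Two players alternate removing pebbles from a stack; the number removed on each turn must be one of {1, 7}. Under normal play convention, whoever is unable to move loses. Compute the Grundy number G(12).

0

n :  0  1  2  3  4  5  6  7  8  9 10 11 12
G :  0  1  0  1  0  1  0  1  0  1  0  1  0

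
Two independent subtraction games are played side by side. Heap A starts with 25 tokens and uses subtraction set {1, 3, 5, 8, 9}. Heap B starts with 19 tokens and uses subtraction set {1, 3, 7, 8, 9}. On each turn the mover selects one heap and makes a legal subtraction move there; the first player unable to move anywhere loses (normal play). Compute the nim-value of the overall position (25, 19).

Heap A, S = {1, 3, 5, 8, 9}:
n :  0  1  2  3  4  5  6  7  8  9 10 11 12 13 14 15 16 17 18 19 20 21 22 23 24 25
G :  0  1  0  1  0  1  0  1  2  3  2  3  2  3  2  3  0  1  0  1  0  1  0  1  2  3
G_A(25) = 3.
Heap B, S = {1, 3, 7, 8, 9}:
n :  0  1  2  3  4  5  6  7  8  9 10 11 12 13 14 15 16 17 18 19
G :  0  1  0  1  0  1  0  1  2  3  2  3  2  3  2  3  0  1  0  1
G_B(19) = 1.
Combined Grundy value = 3 ⊕ 1 = 2.

2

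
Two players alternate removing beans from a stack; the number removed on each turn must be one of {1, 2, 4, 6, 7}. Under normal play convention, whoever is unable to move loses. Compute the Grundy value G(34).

2

G(0) = 0
G(1) = mex{0} = 1
G(2) = mex{1,0} = 2
G(3) = mex{2,1} = 0
G(4) = mex{0,2,0} = 1
G(5) = mex{1,0,1} = 2
G(6) = mex{2,1,2,0} = 3
G(7) = mex{3,2,0,1,0} = 4
G(8) = mex{4,3,1,2,1} = 0
G(9) = mex{0,4,2,0,2} = 1
G(10) = mex{1,0,3,1,0} = 2
G(11) = mex{2,1,4,2,1} = 0
G(12) = mex{0,2,0,3,2} = 1
G(13) = mex{1,0,1,4,3} = 2
G(14) = mex{2,1,2,0,4} = 3
G(15) = mex{3,2,0,1,0} = 4
G(16) = mex{4,3,1,2,1} = 0
G(17) = mex{0,4,2,0,2} = 1
G(18) = mex{1,0,3,1,0} = 2
G(19) = mex{2,1,4,2,1} = 0
G(20) = mex{0,2,0,3,2} = 1
G(21) = mex{1,0,1,4,3} = 2
G(22) = mex{2,1,2,0,4} = 3
G(23) = mex{3,2,0,1,0} = 4
G(24) = mex{4,3,1,2,1} = 0
G(25) = mex{0,4,2,0,2} = 1
G(26) = mex{1,0,3,1,0} = 2
G(27) = mex{2,1,4,2,1} = 0
G(28) = mex{0,2,0,3,2} = 1
G(29) = mex{1,0,1,4,3} = 2
G(30) = mex{2,1,2,0,4} = 3
G(31) = mex{3,2,0,1,0} = 4
G(32) = mex{4,3,1,2,1} = 0
G(33) = mex{0,4,2,0,2} = 1
G(34) = mex{1,0,3,1,0} = 2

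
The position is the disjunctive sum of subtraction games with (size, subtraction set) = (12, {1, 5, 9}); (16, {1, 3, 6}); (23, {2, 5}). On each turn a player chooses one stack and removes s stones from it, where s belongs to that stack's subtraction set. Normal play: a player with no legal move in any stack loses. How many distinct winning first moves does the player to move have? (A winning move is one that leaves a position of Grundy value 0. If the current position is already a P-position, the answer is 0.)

1

Stack A, S = {1, 5, 9}:
n :  0  1  2  3  4  5  6  7  8  9 10 11 12
G :  0  1  0  1  0  1  0  1  0  1  0  1  0
G_A(12) = 0.
Stack B, S = {1, 3, 6}:
n :  0  1  2  3  4  5  6  7  8  9 10 11 12 13 14 15 16
G :  0  1  0  1  0  1  2  3  2  0  1  0  1  0  1  2  3
G_B(16) = 3.
Stack C, S = {2, 5}:
G(0) = 0
G(1) = mex{} = 0
G(2) = mex{0} = 1
G(3) = mex{0} = 1
G(4) = mex{1} = 0
G(5) = mex{1,0} = 2
G(6) = mex{0,0} = 1
G(7) = mex{2,1} = 0
G(8) = mex{1,1} = 0
G(9) = mex{0,0} = 1
G(10) = mex{0,2} = 1
G(11) = mex{1,1} = 0
G(12) = mex{1,0} = 2
G(13) = mex{0,0} = 1
G(14) = mex{2,1} = 0
G(15) = mex{1,1} = 0
G(16) = mex{0,0} = 1
G(17) = mex{0,2} = 1
G(18) = mex{1,1} = 0
G(19) = mex{1,0} = 2
G(20) = mex{0,0} = 1
G(21) = mex{2,1} = 0
G(22) = mex{1,1} = 0
G(23) = mex{0,0} = 1
G_C(23) = 1.
Combined Grundy value = 0 ⊕ 3 ⊕ 1 = 2.
A winning move leaves total XOR = 0, i.e. changes one component's Grundy value g to g ⊕ X where X is the current total.
Stack A: need g' = 0⊕2 = 2. Options: 12−1→G=1, 12−5→G=1, 12−9→G=1. Hits: 0.
Stack B: need g' = 3⊕2 = 1. Options: 16−1→G=2, 16−3→G=0, 16−6→G=1. Hits: 1.
Stack C: need g' = 1⊕2 = 3. Options: 23−2→G=0, 23−5→G=0. Hits: 0.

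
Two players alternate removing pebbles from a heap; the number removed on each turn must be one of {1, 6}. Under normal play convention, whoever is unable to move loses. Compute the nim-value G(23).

n :  0  1  2  3  4  5  6  7  8  9 10 11 12 13 14 15 16 17 18 19 20 21 22 23
G :  0  1  0  1  0  1  2  0  1  0  1  0  1  2  0  1  0  1  0  1  2  0  1  0

0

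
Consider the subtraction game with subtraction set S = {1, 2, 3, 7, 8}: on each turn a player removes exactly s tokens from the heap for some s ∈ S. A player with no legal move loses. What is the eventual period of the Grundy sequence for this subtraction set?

9

G(0) = 0
G(1) = mex{0} = 1
G(2) = mex{1,0} = 2
G(3) = mex{2,1,0} = 3
G(4) = mex{3,2,1} = 0
G(5) = mex{0,3,2} = 1
G(6) = mex{1,0,3} = 2
G(7) = mex{2,1,0,0} = 3
G(8) = mex{3,2,1,1,0} = 4
G(9) = mex{4,3,2,2,1} = 0
G(10) = mex{0,4,3,3,2} = 1
G(11) = mex{1,0,4,0,3} = 2
G(12) = mex{2,1,0,1,0} = 3
G(13) = mex{3,2,1,2,1} = 0
G(14) = mex{0,3,2,3,2} = 1
G(15) = mex{1,0,3,4,3} = 2
G(16) = mex{2,1,0,0,4} = 3
G(17) = mex{3,2,1,1,0} = 4
G(18) = mex{4,3,2,2,1} = 0
G(19) = mex{0,4,3,3,2} = 1
G(n+9) = G(n) holds for n = 0,…,7 (a full window of length max(S) = 8), so the sequence is purely periodic with period 9.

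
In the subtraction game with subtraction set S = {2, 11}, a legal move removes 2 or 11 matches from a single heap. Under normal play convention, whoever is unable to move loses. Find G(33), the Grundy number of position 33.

n :  0  1  2  3  4  5  6  7  8  9 10 11 12 13 14 15 16 17 18 19 20 21 22 23 24 25 26 27 28 29 30 31 32 33
G :  0  0  1  1  0  0  1  1  0  0  1  1  2  0  0  1  1  0  0  1  1  0  0  1  1  2  0  0  1  1  0  0  1  1

1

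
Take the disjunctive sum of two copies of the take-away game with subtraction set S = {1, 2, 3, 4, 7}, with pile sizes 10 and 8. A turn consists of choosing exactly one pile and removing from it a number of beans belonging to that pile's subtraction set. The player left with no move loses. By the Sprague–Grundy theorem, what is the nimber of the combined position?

All piles use S = {1, 2, 3, 4, 7}:
G(0) = 0
G(1) = mex{0} = 1
G(2) = mex{1,0} = 2
G(3) = mex{2,1,0} = 3
G(4) = mex{3,2,1,0} = 4
G(5) = mex{4,3,2,1} = 0
G(6) = mex{0,4,3,2} = 1
G(7) = mex{1,0,4,3,0} = 2
G(8) = mex{2,1,0,4,1} = 3
G(9) = mex{3,2,1,0,2} = 4
G(10) = mex{4,3,2,1,3} = 0
Pile A: G(10) = 0.
Pile B: G(8) = 3.
Combined Grundy value = 0 ⊕ 3 = 3.

3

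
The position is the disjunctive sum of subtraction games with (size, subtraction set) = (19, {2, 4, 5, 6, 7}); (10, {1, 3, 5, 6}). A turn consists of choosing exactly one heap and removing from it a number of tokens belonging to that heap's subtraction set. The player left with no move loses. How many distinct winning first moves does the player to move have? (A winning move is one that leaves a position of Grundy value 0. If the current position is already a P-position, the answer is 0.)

Heap A, S = {2, 4, 5, 6, 7}:
n :  0  1  2  3  4  5  6  7  8  9 10 11 12 13 14 15 16 17 18 19
G :  0  0  1  1  2  2  3  3  4  0  0  1  1  2  2  3  3  4  0  0
G_A(19) = 0.
Heap B, S = {1, 3, 5, 6}:
n :  0  1  2  3  4  5  6  7  8  9 10
G :  0  1  0  1  0  1  2  3  2  3  2
G_B(10) = 2.
Combined Grundy value = 0 ⊕ 2 = 2.
A winning move leaves total XOR = 0, i.e. changes one component's Grundy value g to g ⊕ X where X is the current total.
Heap A: need g' = 0⊕2 = 2. Options: 19−2→G=4, 19−4→G=3, 19−5→G=2, 19−6→G=2, 19−7→G=1. Hits: 2.
Heap B: need g' = 2⊕2 = 0. Options: 10−1→G=3, 10−3→G=3, 10−5→G=1, 10−6→G=0. Hits: 1.

3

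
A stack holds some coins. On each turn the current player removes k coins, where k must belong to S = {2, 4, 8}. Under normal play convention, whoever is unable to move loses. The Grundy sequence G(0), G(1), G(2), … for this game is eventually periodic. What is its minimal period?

6

G(0) = 0
G(1) = mex{} = 0
G(2) = mex{0} = 1
G(3) = mex{0} = 1
G(4) = mex{1,0} = 2
G(5) = mex{1,0} = 2
G(6) = mex{2,1} = 0
G(7) = mex{2,1} = 0
G(8) = mex{0,2,0} = 1
G(9) = mex{0,2,0} = 1
G(10) = mex{1,0,1} = 2
G(11) = mex{1,0,1} = 2
G(12) = mex{2,1,2} = 0
G(13) = mex{2,1,2} = 0
G(14) = mex{0,2,0} = 1
G(15) = mex{0,2,0} = 1
G(n+6) = G(n) holds for n = 0,…,7 (a full window of length max(S) = 8), so the sequence is purely periodic with period 6.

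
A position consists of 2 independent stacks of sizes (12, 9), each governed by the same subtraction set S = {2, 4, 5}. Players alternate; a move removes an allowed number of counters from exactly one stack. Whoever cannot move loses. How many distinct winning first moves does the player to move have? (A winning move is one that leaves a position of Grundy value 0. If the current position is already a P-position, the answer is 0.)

3

All stacks use S = {2, 4, 5}:
G(0) = 0
G(1) = mex{} = 0
G(2) = mex{0} = 1
G(3) = mex{0} = 1
G(4) = mex{1,0} = 2
G(5) = mex{1,0,0} = 2
G(6) = mex{2,1,0} = 3
G(7) = mex{2,1,1} = 0
G(8) = mex{3,2,1} = 0
G(9) = mex{0,2,2} = 1
G(10) = mex{0,3,2} = 1
G(11) = mex{1,0,3} = 2
G(12) = mex{1,0,0} = 2
Stack A: G(12) = 2.
Stack B: G(9) = 1.
Combined Grundy value = 2 ⊕ 1 = 3.
A winning move leaves total XOR = 0, i.e. changes one component's Grundy value g to g ⊕ X where X is the current total.
Stack A: need g' = 2⊕3 = 1. Options: 12−2→G=1, 12−4→G=0, 12−5→G=0. Hits: 1.
Stack B: need g' = 1⊕3 = 2. Options: 9−2→G=0, 9−4→G=2, 9−5→G=2. Hits: 2.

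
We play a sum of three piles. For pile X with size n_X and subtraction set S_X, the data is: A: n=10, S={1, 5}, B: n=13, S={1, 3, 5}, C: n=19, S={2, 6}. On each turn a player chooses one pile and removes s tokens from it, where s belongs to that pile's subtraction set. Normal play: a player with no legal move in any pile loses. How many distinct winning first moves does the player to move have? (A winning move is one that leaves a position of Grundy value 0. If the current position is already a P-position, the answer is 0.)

Pile A, S = {1, 5}:
n :  0  1  2  3  4  5  6  7  8  9 10
G :  0  1  0  1  0  1  0  1  0  1  0
G_A(10) = 0.
Pile B, S = {1, 3, 5}:
n :  0  1  2  3  4  5  6  7  8  9 10 11 12 13
G :  0  1  0  1  0  1  0  1  0  1  0  1  0  1
G_B(13) = 1.
Pile C, S = {2, 6}:
n :  0  1  2  3  4  5  6  7  8  9 10 11 12 13 14 15 16 17 18 19
G :  0  0  1  1  0  0  1  1  0  0  1  1  0  0  1  1  0  0  1  1
G_C(19) = 1.
Combined Grundy value = 0 ⊕ 1 ⊕ 1 = 0.
A winning move leaves total XOR = 0, i.e. changes one component's Grundy value g to g ⊕ X where X is the current total.
Pile A: target g' = 0⊕0 = 0, but every legal move changes the Grundy value (mex property), so 0 moves.
Pile B: target g' = 1⊕0 = 1, but every legal move changes the Grundy value (mex property), so 0 moves.
Pile C: target g' = 1⊕0 = 1, but every legal move changes the Grundy value (mex property), so 0 moves.

0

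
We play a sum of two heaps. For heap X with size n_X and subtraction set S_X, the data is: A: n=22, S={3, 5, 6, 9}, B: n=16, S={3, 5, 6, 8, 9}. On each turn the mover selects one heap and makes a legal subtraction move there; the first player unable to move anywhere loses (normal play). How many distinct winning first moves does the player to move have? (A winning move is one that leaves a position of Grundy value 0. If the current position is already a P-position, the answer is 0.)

4

Heap A, S = {3, 5, 6, 9}:
n :  0  1  2  3  4  5  6  7  8  9 10 11 12 13 14 15 16 17 18 19 20 21 22
G :  0  0  0  1  1  1  2  2  2  3  3  3  0  0  0  1  1  1  2  2  2  3  3
G_A(22) = 3.
Heap B, S = {3, 5, 6, 8, 9}:
G(0) = 0
G(1) = mex{} = 0
G(2) = mex{} = 0
G(3) = mex{0} = 1
G(4) = mex{0} = 1
G(5) = mex{0,0} = 1
G(6) = mex{1,0,0} = 2
G(7) = mex{1,0,0} = 2
G(8) = mex{1,1,0,0} = 2
G(9) = mex{2,1,1,0,0} = 3
G(10) = mex{2,1,1,0,0} = 3
G(11) = mex{2,2,1,1,0} = 3
G(12) = mex{3,2,2,1,1} = 0
G(13) = mex{3,2,2,1,1} = 0
G(14) = mex{3,3,2,2,1} = 0
G(15) = mex{0,3,3,2,2} = 1
G(16) = mex{0,3,3,2,2} = 1
G_B(16) = 1.
Combined Grundy value = 3 ⊕ 1 = 2.
A winning move leaves total XOR = 0, i.e. changes one component's Grundy value g to g ⊕ X where X is the current total.
Heap A: need g' = 3⊕2 = 1. Options: 22−3→G=2, 22−5→G=1, 22−6→G=1, 22−9→G=0. Hits: 2.
Heap B: need g' = 1⊕2 = 3. Options: 16−3→G=0, 16−5→G=3, 16−6→G=3, 16−8→G=2, 16−9→G=2. Hits: 2.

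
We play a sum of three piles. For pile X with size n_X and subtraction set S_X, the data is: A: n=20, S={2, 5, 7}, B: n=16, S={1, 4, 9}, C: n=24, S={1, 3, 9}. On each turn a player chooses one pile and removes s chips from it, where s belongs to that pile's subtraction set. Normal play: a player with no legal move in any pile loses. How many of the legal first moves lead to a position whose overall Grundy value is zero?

Pile A, S = {2, 5, 7}:
n :  0  1  2  3  4  5  6  7  8  9 10 11 12 13 14 15 16 17 18 19 20
G :  0  0  1  1  0  2  1  3  2  2  0  3  1  0  0  1  1  2  2  3  3
G_A(20) = 3.
Pile B, S = {1, 4, 9}:
n :  0  1  2  3  4  5  6  7  8  9 10 11 12 13 14 15 16
G :  0  1  0  1  2  0  1  0  1  2  0  1  0  1  2  0  1
G_B(16) = 1.
Pile C, S = {1, 3, 9}:
n :  0  1  2  3  4  5  6  7  8  9 10 11 12 13 14 15 16 17 18 19 20 21 22 23 24
G :  0  1  0  1  0  1  0  1  0  1  0  1  0  1  0  1  0  1  0  1  0  1  0  1  0
G_C(24) = 0.
Combined Grundy value = 3 ⊕ 1 ⊕ 0 = 2.
A winning move leaves total XOR = 0, i.e. changes one component's Grundy value g to g ⊕ X where X is the current total.
Pile A: need g' = 3⊕2 = 1. Options: 20−2→G=2, 20−5→G=1, 20−7→G=0. Hits: 1.
Pile B: need g' = 1⊕2 = 3. Options: 16−1→G=0, 16−4→G=0, 16−9→G=0. Hits: 0.
Pile C: need g' = 0⊕2 = 2. Options: 24−1→G=1, 24−3→G=1, 24−9→G=1. Hits: 0.

1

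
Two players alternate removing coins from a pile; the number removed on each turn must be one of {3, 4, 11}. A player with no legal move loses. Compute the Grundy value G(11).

n :  0  1  2  3  4  5  6  7  8  9 10 11
G :  0  0  0  1  1  1  2  0  0  0  1  1

1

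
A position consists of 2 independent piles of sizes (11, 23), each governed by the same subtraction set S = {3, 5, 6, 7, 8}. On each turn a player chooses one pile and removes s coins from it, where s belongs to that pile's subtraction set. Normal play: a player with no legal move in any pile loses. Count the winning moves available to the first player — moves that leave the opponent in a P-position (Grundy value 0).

0

All piles use S = {3, 5, 6, 7, 8}:
n :  0  1  2  3  4  5  6  7  8  9 10 11 12 13 14 15 16 17 18 19 20 21 22 23
G :  0  0  0  1  1  1  2  2  2  3  3  0  0  0  1  1  1  2  2  2  3  3  0  0
Pile A: G(11) = 0.
Pile B: G(23) = 0.
Combined Grundy value = 0 ⊕ 0 = 0.
A winning move leaves total XOR = 0, i.e. changes one component's Grundy value g to g ⊕ X where X is the current total.
Pile A: target g' = 0⊕0 = 0, but every legal move changes the Grundy value (mex property), so 0 moves.
Pile B: target g' = 0⊕0 = 0, but every legal move changes the Grundy value (mex property), so 0 moves.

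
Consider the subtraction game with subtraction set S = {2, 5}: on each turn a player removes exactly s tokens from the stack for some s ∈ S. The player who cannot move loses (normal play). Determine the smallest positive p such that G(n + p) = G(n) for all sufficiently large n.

n :  0  1  2  3  4  5  6  7  8  9 10 11 12 13 14 15
G :  0  0  1  1  0  2  1  0  0  1  1  0  2  1  0  0
G(n+7) = G(n) holds for n = 0,…,4 (a full window of length max(S) = 5), so the sequence is purely periodic with period 7.

7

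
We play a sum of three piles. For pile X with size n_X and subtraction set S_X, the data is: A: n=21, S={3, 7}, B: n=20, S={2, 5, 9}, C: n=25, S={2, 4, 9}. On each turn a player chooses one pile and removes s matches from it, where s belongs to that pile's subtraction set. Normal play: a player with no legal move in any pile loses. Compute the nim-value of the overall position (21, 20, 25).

1

Pile A, S = {3, 7}:
G(0) = 0
G(1) = mex{} = 0
G(2) = mex{} = 0
G(3) = mex{0} = 1
G(4) = mex{0} = 1
G(5) = mex{0} = 1
G(6) = mex{1} = 0
G(7) = mex{1,0} = 2
G(8) = mex{1,0} = 2
G(9) = mex{0,0} = 1
G(10) = mex{2,1} = 0
G(11) = mex{2,1} = 0
G(12) = mex{1,1} = 0
G(13) = mex{0,0} = 1
G(14) = mex{0,2} = 1
G(15) = mex{0,2} = 1
G(16) = mex{1,1} = 0
G(17) = mex{1,0} = 2
G(18) = mex{1,0} = 2
G(19) = mex{0,0} = 1
G(20) = mex{2,1} = 0
G(21) = mex{2,1} = 0
G_A(21) = 0.
Pile B, S = {2, 5, 9}:
G(0) = 0
G(1) = mex{} = 0
G(2) = mex{0} = 1
G(3) = mex{0} = 1
G(4) = mex{1} = 0
G(5) = mex{1,0} = 2
G(6) = mex{0,0} = 1
G(7) = mex{2,1} = 0
G(8) = mex{1,1} = 0
G(9) = mex{0,0,0} = 1
G(10) = mex{0,2,0} = 1
G(11) = mex{1,1,1} = 0
G(12) = mex{1,0,1} = 2
G(13) = mex{0,0,0} = 1
G(14) = mex{2,1,2} = 0
G(15) = mex{1,1,1} = 0
G(16) = mex{0,0,0} = 1
G(17) = mex{0,2,0} = 1
G(18) = mex{1,1,1} = 0
G(19) = mex{1,0,1} = 2
G(20) = mex{0,0,0} = 1
G_B(20) = 1.
Pile C, S = {2, 4, 9}:
G(0) = 0
G(1) = mex{} = 0
G(2) = mex{0} = 1
G(3) = mex{0} = 1
G(4) = mex{1,0} = 2
G(5) = mex{1,0} = 2
G(6) = mex{2,1} = 0
G(7) = mex{2,1} = 0
G(8) = mex{0,2} = 1
G(9) = mex{0,2,0} = 1
G(10) = mex{1,0,0} = 2
G(11) = mex{1,0,1} = 2
G(12) = mex{2,1,1} = 0
G(13) = mex{2,1,2} = 0
G(14) = mex{0,2,2} = 1
G(15) = mex{0,2,0} = 1
G(16) = mex{1,0,0} = 2
G(17) = mex{1,0,1} = 2
G(18) = mex{2,1,1} = 0
G(19) = mex{2,1,2} = 0
G(20) = mex{0,2,2} = 1
G(21) = mex{0,2,0} = 1
G(22) = mex{1,0,0} = 2
G(23) = mex{1,0,1} = 2
G(24) = mex{2,1,1} = 0
G(25) = mex{2,1,2} = 0
G_C(25) = 0.
Combined Grundy value = 0 ⊕ 1 ⊕ 0 = 1.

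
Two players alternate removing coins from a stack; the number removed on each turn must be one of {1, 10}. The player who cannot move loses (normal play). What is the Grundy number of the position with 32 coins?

2

n :  0  1  2  3  4  5  6  7  8  9 10 11 12 13 14 15 16 17 18 19 20 21 22 23 24 25 26 27 28 29 30 31 32
G :  0  1  0  1  0  1  0  1  0  1  2  0  1  0  1  0  1  0  1  0  1  2  0  1  0  1  0  1  0  1  0  1  2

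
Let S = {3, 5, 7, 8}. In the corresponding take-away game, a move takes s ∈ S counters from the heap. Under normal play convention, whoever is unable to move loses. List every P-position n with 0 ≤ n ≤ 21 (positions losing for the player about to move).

0, 1, 2, 11, 12, 13

n :  0  1  2  3  4  5  6  7  8  9 10 11 12 13 14 15 16 17 18 19 20 21
G :  0  0  0  1  1  1  2  2  2  3  3  0  0  0  1  1  1  2  2  2  3  3
P-positions are exactly the n with G(n) = 0.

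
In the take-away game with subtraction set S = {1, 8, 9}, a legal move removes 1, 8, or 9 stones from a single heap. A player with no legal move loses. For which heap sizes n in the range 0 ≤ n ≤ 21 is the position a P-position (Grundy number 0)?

0, 2, 4, 6, 16, 18, 20

n :  0  1  2  3  4  5  6  7  8  9 10 11 12 13 14 15 16 17 18 19 20 21
G :  0  1  0  1  0  1  0  1  2  3  2  3  2  3  2  3  0  1  0  1  0  1
P-positions are exactly the n with G(n) = 0.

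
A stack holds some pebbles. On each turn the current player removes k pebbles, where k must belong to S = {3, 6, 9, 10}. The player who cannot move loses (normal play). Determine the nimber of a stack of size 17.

1

G(0) = 0
G(1) = mex{} = 0
G(2) = mex{} = 0
G(3) = mex{0} = 1
G(4) = mex{0} = 1
G(5) = mex{0} = 1
G(6) = mex{1,0} = 2
G(7) = mex{1,0} = 2
G(8) = mex{1,0} = 2
G(9) = mex{2,1,0} = 3
G(10) = mex{2,1,0,0} = 3
G(11) = mex{2,1,0,0} = 3
G(12) = mex{3,2,1,0} = 4
G(13) = mex{3,2,1,1} = 0
G(14) = mex{3,2,1,1} = 0
G(15) = mex{4,3,2,1} = 0
G(16) = mex{0,3,2,2} = 1
G(17) = mex{0,3,2,2} = 1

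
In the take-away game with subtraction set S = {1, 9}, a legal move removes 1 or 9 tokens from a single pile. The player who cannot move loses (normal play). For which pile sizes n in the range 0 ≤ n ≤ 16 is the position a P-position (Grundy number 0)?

G(0) = 0
G(1) = mex{0} = 1
G(2) = mex{1} = 0
G(3) = mex{0} = 1
G(4) = mex{1} = 0
G(5) = mex{0} = 1
G(6) = mex{1} = 0
G(7) = mex{0} = 1
G(8) = mex{1} = 0
G(9) = mex{0,0} = 1
G(10) = mex{1,1} = 0
G(11) = mex{0,0} = 1
G(12) = mex{1,1} = 0
G(13) = mex{0,0} = 1
G(14) = mex{1,1} = 0
G(15) = mex{0,0} = 1
G(16) = mex{1,1} = 0
P-positions are exactly the n with G(n) = 0.

0, 2, 4, 6, 8, 10, 12, 14, 16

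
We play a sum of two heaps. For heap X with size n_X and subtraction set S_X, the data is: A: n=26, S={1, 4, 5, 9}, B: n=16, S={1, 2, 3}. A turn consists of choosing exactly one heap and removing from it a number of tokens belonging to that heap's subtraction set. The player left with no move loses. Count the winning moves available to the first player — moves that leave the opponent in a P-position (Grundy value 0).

0

Heap A, S = {1, 4, 5, 9}:
G(0) = 0
G(1) = mex{0} = 1
G(2) = mex{1} = 0
G(3) = mex{0} = 1
G(4) = mex{1,0} = 2
G(5) = mex{2,1,0} = 3
G(6) = mex{3,0,1} = 2
G(7) = mex{2,1,0} = 3
G(8) = mex{3,2,1} = 0
G(9) = mex{0,3,2,0} = 1
G(10) = mex{1,2,3,1} = 0
G(11) = mex{0,3,2,0} = 1
G(12) = mex{1,0,3,1} = 2
G(13) = mex{2,1,0,2} = 3
G(14) = mex{3,0,1,3} = 2
G(15) = mex{2,1,0,2} = 3
G(16) = mex{3,2,1,3} = 0
G(17) = mex{0,3,2,0} = 1
G(18) = mex{1,2,3,1} = 0
G(19) = mex{0,3,2,0} = 1
G(20) = mex{1,0,3,1} = 2
G(21) = mex{2,1,0,2} = 3
G(22) = mex{3,0,1,3} = 2
G(23) = mex{2,1,0,2} = 3
G(24) = mex{3,2,1,3} = 0
G(25) = mex{0,3,2,0} = 1
G(26) = mex{1,2,3,1} = 0
G_A(26) = 0.
Heap B, S = {1, 2, 3}:
G(0) = 0
G(1) = mex{0} = 1
G(2) = mex{1,0} = 2
G(3) = mex{2,1,0} = 3
G(4) = mex{3,2,1} = 0
G(5) = mex{0,3,2} = 1
G(6) = mex{1,0,3} = 2
G(7) = mex{2,1,0} = 3
G(8) = mex{3,2,1} = 0
G(9) = mex{0,3,2} = 1
G(10) = mex{1,0,3} = 2
G(11) = mex{2,1,0} = 3
G(12) = mex{3,2,1} = 0
G(13) = mex{0,3,2} = 1
G(14) = mex{1,0,3} = 2
G(15) = mex{2,1,0} = 3
G(16) = mex{3,2,1} = 0
G_B(16) = 0.
Combined Grundy value = 0 ⊕ 0 = 0.
A winning move leaves total XOR = 0, i.e. changes one component's Grundy value g to g ⊕ X where X is the current total.
Heap A: target g' = 0⊕0 = 0, but every legal move changes the Grundy value (mex property), so 0 moves.
Heap B: target g' = 0⊕0 = 0, but every legal move changes the Grundy value (mex property), so 0 moves.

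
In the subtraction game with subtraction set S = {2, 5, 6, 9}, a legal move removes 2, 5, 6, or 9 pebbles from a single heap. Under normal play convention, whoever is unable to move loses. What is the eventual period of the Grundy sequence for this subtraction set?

n :  0  1  2  3  4  5  6  7  8  9 10 11 12 13 14 15 16 17 18 19 20 21 22 23
G :  0  0  1  1  0  2  1  3  0  2  1  0  0  1  1  0  2  1  3  0  2  1  0  0
G(n+11) = G(n) holds for n = 0,…,8 (a full window of length max(S) = 9), so the sequence is purely periodic with period 11.

11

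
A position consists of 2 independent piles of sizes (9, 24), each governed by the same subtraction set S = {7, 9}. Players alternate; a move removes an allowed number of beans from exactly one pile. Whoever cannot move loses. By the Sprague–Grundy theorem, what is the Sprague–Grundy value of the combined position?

All piles use S = {7, 9}:
G(0) = 0
G(1) = mex{} = 0
G(2) = mex{} = 0
G(3) = mex{} = 0
G(4) = mex{} = 0
G(5) = mex{} = 0
G(6) = mex{} = 0
G(7) = mex{0} = 1
G(8) = mex{0} = 1
G(9) = mex{0,0} = 1
G(10) = mex{0,0} = 1
G(11) = mex{0,0} = 1
G(12) = mex{0,0} = 1
G(13) = mex{0,0} = 1
G(14) = mex{1,0} = 2
G(15) = mex{1,0} = 2
G(16) = mex{1,1} = 0
G(17) = mex{1,1} = 0
G(18) = mex{1,1} = 0
G(19) = mex{1,1} = 0
G(20) = mex{1,1} = 0
G(21) = mex{2,1} = 0
G(22) = mex{2,1} = 0
G(23) = mex{0,2} = 1
G(24) = mex{0,2} = 1
Pile A: G(9) = 1.
Pile B: G(24) = 1.
Combined Grundy value = 1 ⊕ 1 = 0.

0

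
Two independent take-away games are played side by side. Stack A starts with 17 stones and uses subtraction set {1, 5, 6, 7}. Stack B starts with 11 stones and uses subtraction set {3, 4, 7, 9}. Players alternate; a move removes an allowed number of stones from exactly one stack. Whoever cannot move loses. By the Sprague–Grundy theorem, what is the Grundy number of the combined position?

Stack A, S = {1, 5, 6, 7}:
G(0) = 0
G(1) = mex{0} = 1
G(2) = mex{1} = 0
G(3) = mex{0} = 1
G(4) = mex{1} = 0
G(5) = mex{0,0} = 1
G(6) = mex{1,1,0} = 2
G(7) = mex{2,0,1,0} = 3
G(8) = mex{3,1,0,1} = 2
G(9) = mex{2,0,1,0} = 3
G(10) = mex{3,1,0,1} = 2
G(11) = mex{2,2,1,0} = 3
G(12) = mex{3,3,2,1} = 0
G(13) = mex{0,2,3,2} = 1
G(14) = mex{1,3,2,3} = 0
G(15) = mex{0,2,3,2} = 1
G(16) = mex{1,3,2,3} = 0
G(17) = mex{0,0,3,2} = 1
G_A(17) = 1.
Stack B, S = {3, 4, 7, 9}:
n :  0  1  2  3  4  5  6  7  8  9 10 11
G :  0  0  0  1  1  1  2  2  2  3  3  3
G_B(11) = 3.
Combined Grundy value = 1 ⊕ 3 = 2.

2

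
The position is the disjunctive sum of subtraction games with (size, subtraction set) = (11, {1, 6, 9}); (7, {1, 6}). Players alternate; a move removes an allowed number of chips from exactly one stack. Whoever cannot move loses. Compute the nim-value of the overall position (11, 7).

Stack A, S = {1, 6, 9}:
n :  0  1  2  3  4  5  6  7  8  9 10 11
G :  0  1  0  1  0  1  2  0  1  2  3  2
G_A(11) = 2.
Stack B, S = {1, 6}:
n : 0 1 2 3 4 5 6 7
G : 0 1 0 1 0 1 2 0
G_B(7) = 0.
Combined Grundy value = 2 ⊕ 0 = 2.

2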